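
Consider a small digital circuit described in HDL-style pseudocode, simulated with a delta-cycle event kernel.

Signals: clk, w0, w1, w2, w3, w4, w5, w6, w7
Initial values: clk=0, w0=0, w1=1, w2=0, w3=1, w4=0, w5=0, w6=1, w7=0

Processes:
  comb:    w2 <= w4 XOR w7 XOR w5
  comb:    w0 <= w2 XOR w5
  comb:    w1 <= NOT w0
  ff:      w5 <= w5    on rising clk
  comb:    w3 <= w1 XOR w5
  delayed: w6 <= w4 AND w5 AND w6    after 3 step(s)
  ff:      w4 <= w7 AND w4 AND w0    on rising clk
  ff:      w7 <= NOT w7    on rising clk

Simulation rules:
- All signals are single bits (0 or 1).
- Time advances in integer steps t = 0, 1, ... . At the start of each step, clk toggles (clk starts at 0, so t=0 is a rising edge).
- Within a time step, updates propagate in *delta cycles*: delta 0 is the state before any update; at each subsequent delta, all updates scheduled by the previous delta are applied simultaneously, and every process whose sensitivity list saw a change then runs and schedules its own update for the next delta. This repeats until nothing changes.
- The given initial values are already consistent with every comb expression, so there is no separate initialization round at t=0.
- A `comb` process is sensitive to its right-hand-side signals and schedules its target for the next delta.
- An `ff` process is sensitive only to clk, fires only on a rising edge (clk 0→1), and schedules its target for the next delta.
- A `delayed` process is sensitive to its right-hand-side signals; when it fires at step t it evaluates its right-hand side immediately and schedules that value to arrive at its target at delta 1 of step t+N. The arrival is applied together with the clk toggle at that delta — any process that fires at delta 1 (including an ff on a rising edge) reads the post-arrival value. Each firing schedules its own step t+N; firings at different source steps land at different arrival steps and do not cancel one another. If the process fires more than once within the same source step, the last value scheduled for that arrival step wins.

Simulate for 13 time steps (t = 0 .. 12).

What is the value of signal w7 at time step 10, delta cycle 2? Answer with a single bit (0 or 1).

0

t0.Δ0 w6=1 w4=0 w2=0 w7=0 w3=1 w5=0 w1=1 w0=0 clk=0
t0.Δ1 w6=1 w4=0 w2=0 w7=0 w3=1 w5=0 w1=1 w0=0 clk=1
t0.Δ2 w6=1 w4=0 w2=0 w7=1 w3=1 w5=0 w1=1 w0=0 clk=1
t0.Δ3 w6=1 w4=0 w2=1 w7=1 w3=1 w5=0 w1=1 w0=0 clk=1
t0.Δ4 w6=1 w4=0 w2=1 w7=1 w3=1 w5=0 w1=1 w0=1 clk=1
t0.Δ5 w6=1 w4=0 w2=1 w7=1 w3=1 w5=0 w1=0 w0=1 clk=1
t0.Δ6 w6=1 w4=0 w2=1 w7=1 w3=0 w5=0 w1=0 w0=1 clk=1
t1.Δ0 w6=1 w4=0 w2=1 w7=1 w3=0 w5=0 w1=0 w0=1 clk=1
t1.Δ1 w6=1 w4=0 w2=1 w7=1 w3=0 w5=0 w1=0 w0=1 clk=0
t2.Δ0 w6=1 w4=0 w2=1 w7=1 w3=0 w5=0 w1=0 w0=1 clk=0
t2.Δ1 w6=1 w4=0 w2=1 w7=1 w3=0 w5=0 w1=0 w0=1 clk=1
t2.Δ2 w6=1 w4=0 w2=1 w7=0 w3=0 w5=0 w1=0 w0=1 clk=1
t2.Δ3 w6=1 w4=0 w2=0 w7=0 w3=0 w5=0 w1=0 w0=1 clk=1
t2.Δ4 w6=1 w4=0 w2=0 w7=0 w3=0 w5=0 w1=0 w0=0 clk=1
t2.Δ5 w6=1 w4=0 w2=0 w7=0 w3=0 w5=0 w1=1 w0=0 clk=1
t2.Δ6 w6=1 w4=0 w2=0 w7=0 w3=1 w5=0 w1=1 w0=0 clk=1
t3.Δ0 w6=1 w4=0 w2=0 w7=0 w3=1 w5=0 w1=1 w0=0 clk=1
t3.Δ1 w6=1 w4=0 w2=0 w7=0 w3=1 w5=0 w1=1 w0=0 clk=0
t4.Δ0 w6=1 w4=0 w2=0 w7=0 w3=1 w5=0 w1=1 w0=0 clk=0
t4.Δ1 w6=1 w4=0 w2=0 w7=0 w3=1 w5=0 w1=1 w0=0 clk=1
t4.Δ2 w6=1 w4=0 w2=0 w7=1 w3=1 w5=0 w1=1 w0=0 clk=1
t4.Δ3 w6=1 w4=0 w2=1 w7=1 w3=1 w5=0 w1=1 w0=0 clk=1
t4.Δ4 w6=1 w4=0 w2=1 w7=1 w3=1 w5=0 w1=1 w0=1 clk=1
t4.Δ5 w6=1 w4=0 w2=1 w7=1 w3=1 w5=0 w1=0 w0=1 clk=1
t4.Δ6 w6=1 w4=0 w2=1 w7=1 w3=0 w5=0 w1=0 w0=1 clk=1
t5.Δ0 w6=1 w4=0 w2=1 w7=1 w3=0 w5=0 w1=0 w0=1 clk=1
t5.Δ1 w6=1 w4=0 w2=1 w7=1 w3=0 w5=0 w1=0 w0=1 clk=0
t6.Δ0 w6=1 w4=0 w2=1 w7=1 w3=0 w5=0 w1=0 w0=1 clk=0
t6.Δ1 w6=1 w4=0 w2=1 w7=1 w3=0 w5=0 w1=0 w0=1 clk=1
t6.Δ2 w6=1 w4=0 w2=1 w7=0 w3=0 w5=0 w1=0 w0=1 clk=1
t6.Δ3 w6=1 w4=0 w2=0 w7=0 w3=0 w5=0 w1=0 w0=1 clk=1
t6.Δ4 w6=1 w4=0 w2=0 w7=0 w3=0 w5=0 w1=0 w0=0 clk=1
t6.Δ5 w6=1 w4=0 w2=0 w7=0 w3=0 w5=0 w1=1 w0=0 clk=1
t6.Δ6 w6=1 w4=0 w2=0 w7=0 w3=1 w5=0 w1=1 w0=0 clk=1
t7.Δ0 w6=1 w4=0 w2=0 w7=0 w3=1 w5=0 w1=1 w0=0 clk=1
t7.Δ1 w6=1 w4=0 w2=0 w7=0 w3=1 w5=0 w1=1 w0=0 clk=0
t8.Δ0 w6=1 w4=0 w2=0 w7=0 w3=1 w5=0 w1=1 w0=0 clk=0
t8.Δ1 w6=1 w4=0 w2=0 w7=0 w3=1 w5=0 w1=1 w0=0 clk=1
t8.Δ2 w6=1 w4=0 w2=0 w7=1 w3=1 w5=0 w1=1 w0=0 clk=1
t8.Δ3 w6=1 w4=0 w2=1 w7=1 w3=1 w5=0 w1=1 w0=0 clk=1
t8.Δ4 w6=1 w4=0 w2=1 w7=1 w3=1 w5=0 w1=1 w0=1 clk=1
t8.Δ5 w6=1 w4=0 w2=1 w7=1 w3=1 w5=0 w1=0 w0=1 clk=1
t8.Δ6 w6=1 w4=0 w2=1 w7=1 w3=0 w5=0 w1=0 w0=1 clk=1
t9.Δ0 w6=1 w4=0 w2=1 w7=1 w3=0 w5=0 w1=0 w0=1 clk=1
t9.Δ1 w6=1 w4=0 w2=1 w7=1 w3=0 w5=0 w1=0 w0=1 clk=0
t10.Δ0 w6=1 w4=0 w2=1 w7=1 w3=0 w5=0 w1=0 w0=1 clk=0
t10.Δ1 w6=1 w4=0 w2=1 w7=1 w3=0 w5=0 w1=0 w0=1 clk=1
t10.Δ2 w6=1 w4=0 w2=1 w7=0 w3=0 w5=0 w1=0 w0=1 clk=1
t10.Δ3 w6=1 w4=0 w2=0 w7=0 w3=0 w5=0 w1=0 w0=1 clk=1
t10.Δ4 w6=1 w4=0 w2=0 w7=0 w3=0 w5=0 w1=0 w0=0 clk=1
t10.Δ5 w6=1 w4=0 w2=0 w7=0 w3=0 w5=0 w1=1 w0=0 clk=1
t10.Δ6 w6=1 w4=0 w2=0 w7=0 w3=1 w5=0 w1=1 w0=0 clk=1
t11.Δ0 w6=1 w4=0 w2=0 w7=0 w3=1 w5=0 w1=1 w0=0 clk=1
t11.Δ1 w6=1 w4=0 w2=0 w7=0 w3=1 w5=0 w1=1 w0=0 clk=0
t12.Δ0 w6=1 w4=0 w2=0 w7=0 w3=1 w5=0 w1=1 w0=0 clk=0
t12.Δ1 w6=1 w4=0 w2=0 w7=0 w3=1 w5=0 w1=1 w0=0 clk=1
t12.Δ2 w6=1 w4=0 w2=0 w7=1 w3=1 w5=0 w1=1 w0=0 clk=1
t12.Δ3 w6=1 w4=0 w2=1 w7=1 w3=1 w5=0 w1=1 w0=0 clk=1
t12.Δ4 w6=1 w4=0 w2=1 w7=1 w3=1 w5=0 w1=1 w0=1 clk=1
t12.Δ5 w6=1 w4=0 w2=1 w7=1 w3=1 w5=0 w1=0 w0=1 clk=1
t12.Δ6 w6=1 w4=0 w2=1 w7=1 w3=0 w5=0 w1=0 w0=1 clk=1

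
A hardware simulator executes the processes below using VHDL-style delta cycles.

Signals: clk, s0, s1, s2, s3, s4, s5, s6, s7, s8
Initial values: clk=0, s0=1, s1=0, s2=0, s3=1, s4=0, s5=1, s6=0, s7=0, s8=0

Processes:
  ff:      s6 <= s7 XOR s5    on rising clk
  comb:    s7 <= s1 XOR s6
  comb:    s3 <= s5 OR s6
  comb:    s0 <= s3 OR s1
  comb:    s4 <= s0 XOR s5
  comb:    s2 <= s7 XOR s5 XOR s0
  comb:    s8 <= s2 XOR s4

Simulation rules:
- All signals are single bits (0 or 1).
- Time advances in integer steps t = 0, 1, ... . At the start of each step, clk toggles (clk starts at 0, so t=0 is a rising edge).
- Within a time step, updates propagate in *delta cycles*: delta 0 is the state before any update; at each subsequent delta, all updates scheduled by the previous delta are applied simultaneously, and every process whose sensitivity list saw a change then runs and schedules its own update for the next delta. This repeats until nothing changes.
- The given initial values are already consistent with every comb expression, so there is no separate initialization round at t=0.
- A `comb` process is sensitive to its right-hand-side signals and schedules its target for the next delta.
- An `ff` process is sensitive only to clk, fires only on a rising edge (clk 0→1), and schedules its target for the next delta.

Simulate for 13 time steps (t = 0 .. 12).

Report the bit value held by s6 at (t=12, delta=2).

[bits: s1,s3,s4,s0,s7,s5,clk,s2,s8,s6]
t=0: Δ0=0101010000 Δ1=0101011000 Δ2=0101011001 Δ3=0101111001 Δ4=0101111101 Δ5=0101111111 | 5Δ
t=1: Δ0=0101111111 Δ1=0101110111 | 1Δ
t=2: Δ0=0101110111 Δ1=0101111111 Δ2=0101111110 Δ3=0101011110 Δ4=0101011010 Δ5=0101011000 | 5Δ
t=3: Δ0=0101011000 Δ1=0101010000 | 1Δ
t=4: Δ0=0101010000 Δ1=0101011000 Δ2=0101011001 Δ3=0101111001 Δ4=0101111101 Δ5=0101111111 | 5Δ
t=5: Δ0=0101111111 Δ1=0101110111 | 1Δ
t=6: Δ0=0101110111 Δ1=0101111111 Δ2=0101111110 Δ3=0101011110 Δ4=0101011010 Δ5=0101011000 | 5Δ
t=7: Δ0=0101011000 Δ1=0101010000 | 1Δ
t=8: Δ0=0101010000 Δ1=0101011000 Δ2=0101011001 Δ3=0101111001 Δ4=0101111101 Δ5=0101111111 | 5Δ
t=9: Δ0=0101111111 Δ1=0101110111 | 1Δ
t=10: Δ0=0101110111 Δ1=0101111111 Δ2=0101111110 Δ3=0101011110 Δ4=0101011010 Δ5=0101011000 | 5Δ
t=11: Δ0=0101011000 Δ1=0101010000 | 1Δ
t=12: Δ0=0101010000 Δ1=0101011000 Δ2=0101011001 Δ3=0101111001 Δ4=0101111101 Δ5=0101111111 | 5Δ

1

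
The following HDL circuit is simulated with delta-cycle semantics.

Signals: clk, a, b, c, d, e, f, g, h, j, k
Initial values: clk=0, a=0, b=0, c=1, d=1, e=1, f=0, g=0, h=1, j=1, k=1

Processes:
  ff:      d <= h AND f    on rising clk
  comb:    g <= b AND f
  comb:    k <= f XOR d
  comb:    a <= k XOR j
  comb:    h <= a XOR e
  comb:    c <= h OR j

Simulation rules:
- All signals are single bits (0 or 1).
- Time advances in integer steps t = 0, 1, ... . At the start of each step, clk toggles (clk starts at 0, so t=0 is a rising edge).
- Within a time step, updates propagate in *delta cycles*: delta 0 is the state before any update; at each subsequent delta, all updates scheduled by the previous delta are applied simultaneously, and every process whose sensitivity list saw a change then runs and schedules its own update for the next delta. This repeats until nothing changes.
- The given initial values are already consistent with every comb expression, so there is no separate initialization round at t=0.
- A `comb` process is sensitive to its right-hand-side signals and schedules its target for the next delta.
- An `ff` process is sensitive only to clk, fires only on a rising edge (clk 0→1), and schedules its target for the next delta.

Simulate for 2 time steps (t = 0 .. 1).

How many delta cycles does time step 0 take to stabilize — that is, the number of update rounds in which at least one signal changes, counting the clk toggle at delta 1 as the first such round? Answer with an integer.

5

t0.Δ0 e=1 f=0 k=1 a=0 b=0 h=1 d=1 c=1 clk=0 j=1 g=0
t0.Δ1 e=1 f=0 k=1 a=0 b=0 h=1 d=1 c=1 clk=1 j=1 g=0
t0.Δ2 e=1 f=0 k=1 a=0 b=0 h=1 d=0 c=1 clk=1 j=1 g=0
t0.Δ3 e=1 f=0 k=0 a=0 b=0 h=1 d=0 c=1 clk=1 j=1 g=0
t0.Δ4 e=1 f=0 k=0 a=1 b=0 h=1 d=0 c=1 clk=1 j=1 g=0
t0.Δ5 e=1 f=0 k=0 a=1 b=0 h=0 d=0 c=1 clk=1 j=1 g=0
t1.Δ0 e=1 f=0 k=0 a=1 b=0 h=0 d=0 c=1 clk=1 j=1 g=0
t1.Δ1 e=1 f=0 k=0 a=1 b=0 h=0 d=0 c=1 clk=0 j=1 g=0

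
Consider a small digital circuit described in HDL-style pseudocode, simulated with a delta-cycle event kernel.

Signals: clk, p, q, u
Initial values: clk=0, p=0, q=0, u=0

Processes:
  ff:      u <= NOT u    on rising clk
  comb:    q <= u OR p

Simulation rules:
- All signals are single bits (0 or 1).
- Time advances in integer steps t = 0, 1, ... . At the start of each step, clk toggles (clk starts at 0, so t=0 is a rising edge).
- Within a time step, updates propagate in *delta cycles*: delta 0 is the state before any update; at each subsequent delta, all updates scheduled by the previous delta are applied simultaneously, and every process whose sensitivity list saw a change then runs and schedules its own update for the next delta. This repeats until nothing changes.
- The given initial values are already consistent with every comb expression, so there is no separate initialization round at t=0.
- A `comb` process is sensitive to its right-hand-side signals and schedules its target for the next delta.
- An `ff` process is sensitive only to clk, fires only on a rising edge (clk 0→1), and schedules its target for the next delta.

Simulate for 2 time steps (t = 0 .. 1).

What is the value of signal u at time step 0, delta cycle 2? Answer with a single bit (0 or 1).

1

[bits: q,clk,p,u]
t=0: Δ0=0000 Δ1=0100 Δ2=0101 Δ3=1101 | 3Δ
t=1: Δ0=1101 Δ1=1001 | 1Δ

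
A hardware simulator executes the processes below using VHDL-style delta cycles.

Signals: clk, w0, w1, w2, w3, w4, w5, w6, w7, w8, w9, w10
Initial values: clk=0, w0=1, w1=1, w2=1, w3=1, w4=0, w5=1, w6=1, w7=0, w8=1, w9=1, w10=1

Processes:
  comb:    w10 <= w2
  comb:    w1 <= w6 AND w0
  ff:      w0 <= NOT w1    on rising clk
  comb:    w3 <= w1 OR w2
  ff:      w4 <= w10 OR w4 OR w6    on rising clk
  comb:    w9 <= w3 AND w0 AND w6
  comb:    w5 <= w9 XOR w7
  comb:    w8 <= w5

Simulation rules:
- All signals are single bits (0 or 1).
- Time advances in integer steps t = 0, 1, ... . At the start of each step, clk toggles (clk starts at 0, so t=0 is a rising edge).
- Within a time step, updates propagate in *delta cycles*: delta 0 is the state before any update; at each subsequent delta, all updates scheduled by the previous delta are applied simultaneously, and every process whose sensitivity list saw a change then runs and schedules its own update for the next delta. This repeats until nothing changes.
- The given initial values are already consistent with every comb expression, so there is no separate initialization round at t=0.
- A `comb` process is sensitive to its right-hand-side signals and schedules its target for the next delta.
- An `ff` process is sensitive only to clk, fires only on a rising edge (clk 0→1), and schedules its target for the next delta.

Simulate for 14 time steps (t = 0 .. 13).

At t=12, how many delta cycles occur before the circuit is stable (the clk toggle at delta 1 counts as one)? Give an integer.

t=0 Δ0: w7=0 w2=1 w3=1 w10=1 w9=1 w4=0 clk=0 w8=1 w1=1 w0=1 w6=1 w5=1
  Δ1: clk:0→1
  Δ2: w4:0→1, w0:1→0
  Δ3: w9:1→0, w1:1→0
  Δ4: w5:1→0
  Δ5: w8:1→0
  (5Δ to stable)
t=1 Δ0: w7=0 w2=1 w3=1 w10=1 w9=0 w4=1 clk=1 w8=0 w1=0 w0=0 w6=1 w5=0
  Δ1: clk:1→0
  (1Δ to stable)
t=2 Δ0: w7=0 w2=1 w3=1 w10=1 w9=0 w4=1 clk=0 w8=0 w1=0 w0=0 w6=1 w5=0
  Δ1: clk:0→1
  Δ2: w0:0→1
  Δ3: w9:0→1, w1:0→1
  Δ4: w5:0→1
  Δ5: w8:0→1
  (5Δ to stable)
t=3 Δ0: w7=0 w2=1 w3=1 w10=1 w9=1 w4=1 clk=1 w8=1 w1=1 w0=1 w6=1 w5=1
  Δ1: clk:1→0
  (1Δ to stable)
t=4 Δ0: w7=0 w2=1 w3=1 w10=1 w9=1 w4=1 clk=0 w8=1 w1=1 w0=1 w6=1 w5=1
  Δ1: clk:0→1
  Δ2: w0:1→0
  Δ3: w9:1→0, w1:1→0
  Δ4: w5:1→0
  Δ5: w8:1→0
  (5Δ to stable)
t=5 Δ0: w7=0 w2=1 w3=1 w10=1 w9=0 w4=1 clk=1 w8=0 w1=0 w0=0 w6=1 w5=0
  Δ1: clk:1→0
  (1Δ to stable)
t=6 Δ0: w7=0 w2=1 w3=1 w10=1 w9=0 w4=1 clk=0 w8=0 w1=0 w0=0 w6=1 w5=0
  Δ1: clk:0→1
  Δ2: w0:0→1
  Δ3: w9:0→1, w1:0→1
  Δ4: w5:0→1
  Δ5: w8:0→1
  (5Δ to stable)
t=7 Δ0: w7=0 w2=1 w3=1 w10=1 w9=1 w4=1 clk=1 w8=1 w1=1 w0=1 w6=1 w5=1
  Δ1: clk:1→0
  (1Δ to stable)
t=8 Δ0: w7=0 w2=1 w3=1 w10=1 w9=1 w4=1 clk=0 w8=1 w1=1 w0=1 w6=1 w5=1
  Δ1: clk:0→1
  Δ2: w0:1→0
  Δ3: w9:1→0, w1:1→0
  Δ4: w5:1→0
  Δ5: w8:1→0
  (5Δ to stable)
t=9 Δ0: w7=0 w2=1 w3=1 w10=1 w9=0 w4=1 clk=1 w8=0 w1=0 w0=0 w6=1 w5=0
  Δ1: clk:1→0
  (1Δ to stable)
t=10 Δ0: w7=0 w2=1 w3=1 w10=1 w9=0 w4=1 clk=0 w8=0 w1=0 w0=0 w6=1 w5=0
  Δ1: clk:0→1
  Δ2: w0:0→1
  Δ3: w9:0→1, w1:0→1
  Δ4: w5:0→1
  Δ5: w8:0→1
  (5Δ to stable)
t=11 Δ0: w7=0 w2=1 w3=1 w10=1 w9=1 w4=1 clk=1 w8=1 w1=1 w0=1 w6=1 w5=1
  Δ1: clk:1→0
  (1Δ to stable)
t=12 Δ0: w7=0 w2=1 w3=1 w10=1 w9=1 w4=1 clk=0 w8=1 w1=1 w0=1 w6=1 w5=1
  Δ1: clk:0→1
  Δ2: w0:1→0
  Δ3: w9:1→0, w1:1→0
  Δ4: w5:1→0
  Δ5: w8:1→0
  (5Δ to stable)
t=13 Δ0: w7=0 w2=1 w3=1 w10=1 w9=0 w4=1 clk=1 w8=0 w1=0 w0=0 w6=1 w5=0
  Δ1: clk:1→0
  (1Δ to stable)

5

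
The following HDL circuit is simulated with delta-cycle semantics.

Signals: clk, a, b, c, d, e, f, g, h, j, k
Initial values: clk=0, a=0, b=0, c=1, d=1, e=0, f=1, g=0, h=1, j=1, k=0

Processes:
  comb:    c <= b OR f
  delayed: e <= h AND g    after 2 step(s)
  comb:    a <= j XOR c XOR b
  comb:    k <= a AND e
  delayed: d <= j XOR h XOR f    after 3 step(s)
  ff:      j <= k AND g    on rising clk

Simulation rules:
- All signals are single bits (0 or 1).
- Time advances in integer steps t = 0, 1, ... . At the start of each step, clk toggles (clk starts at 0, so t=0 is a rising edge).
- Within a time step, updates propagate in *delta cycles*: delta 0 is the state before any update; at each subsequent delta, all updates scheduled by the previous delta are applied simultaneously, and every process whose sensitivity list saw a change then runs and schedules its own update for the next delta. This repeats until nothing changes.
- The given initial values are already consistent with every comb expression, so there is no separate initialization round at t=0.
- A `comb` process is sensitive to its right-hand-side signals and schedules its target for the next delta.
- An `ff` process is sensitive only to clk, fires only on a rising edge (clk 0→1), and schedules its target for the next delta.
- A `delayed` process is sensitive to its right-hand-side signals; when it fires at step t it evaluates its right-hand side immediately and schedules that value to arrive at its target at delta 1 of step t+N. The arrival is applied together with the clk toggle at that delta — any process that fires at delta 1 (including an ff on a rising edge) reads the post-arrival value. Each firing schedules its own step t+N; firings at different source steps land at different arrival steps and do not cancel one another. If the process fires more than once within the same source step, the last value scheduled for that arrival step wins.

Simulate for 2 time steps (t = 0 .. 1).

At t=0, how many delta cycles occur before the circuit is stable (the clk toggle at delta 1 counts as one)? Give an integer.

t=0 Δ0: c=1 a=0 h=1 k=0 b=0 j=1 clk=0 e=0 d=1 g=0 f=1
  Δ1: clk:0→1
  Δ2: j:1→0
  Δ3: a:0→1
  (3Δ to stable)
t=1 Δ0: c=1 a=1 h=1 k=0 b=0 j=0 clk=1 e=0 d=1 g=0 f=1
  Δ1: clk:1→0
  (1Δ to stable)

3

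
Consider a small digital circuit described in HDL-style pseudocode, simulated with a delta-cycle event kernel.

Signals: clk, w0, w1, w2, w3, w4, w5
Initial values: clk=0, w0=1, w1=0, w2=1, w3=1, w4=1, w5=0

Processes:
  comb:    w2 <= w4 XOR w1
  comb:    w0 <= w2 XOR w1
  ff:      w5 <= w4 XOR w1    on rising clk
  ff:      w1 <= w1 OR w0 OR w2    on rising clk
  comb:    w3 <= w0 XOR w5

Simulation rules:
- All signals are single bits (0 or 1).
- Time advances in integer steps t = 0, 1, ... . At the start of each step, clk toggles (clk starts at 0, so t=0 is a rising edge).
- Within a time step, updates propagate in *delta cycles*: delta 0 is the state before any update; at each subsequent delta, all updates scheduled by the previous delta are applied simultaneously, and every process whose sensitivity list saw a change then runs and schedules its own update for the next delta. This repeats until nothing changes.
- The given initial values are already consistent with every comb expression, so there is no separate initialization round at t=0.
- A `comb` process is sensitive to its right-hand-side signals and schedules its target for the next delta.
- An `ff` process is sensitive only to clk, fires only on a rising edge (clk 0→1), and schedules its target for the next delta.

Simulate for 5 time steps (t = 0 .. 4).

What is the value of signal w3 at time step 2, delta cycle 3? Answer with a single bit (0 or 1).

1

t0.Δ0 w0=1 clk=0 w3=1 w1=0 w2=1 w4=1 w5=0
t0.Δ1 w0=1 clk=1 w3=1 w1=0 w2=1 w4=1 w5=0
t0.Δ2 w0=1 clk=1 w3=1 w1=1 w2=1 w4=1 w5=1
t0.Δ3 w0=0 clk=1 w3=0 w1=1 w2=0 w4=1 w5=1
t0.Δ4 w0=1 clk=1 w3=1 w1=1 w2=0 w4=1 w5=1
t0.Δ5 w0=1 clk=1 w3=0 w1=1 w2=0 w4=1 w5=1
t1.Δ0 w0=1 clk=1 w3=0 w1=1 w2=0 w4=1 w5=1
t1.Δ1 w0=1 clk=0 w3=0 w1=1 w2=0 w4=1 w5=1
t2.Δ0 w0=1 clk=0 w3=0 w1=1 w2=0 w4=1 w5=1
t2.Δ1 w0=1 clk=1 w3=0 w1=1 w2=0 w4=1 w5=1
t2.Δ2 w0=1 clk=1 w3=0 w1=1 w2=0 w4=1 w5=0
t2.Δ3 w0=1 clk=1 w3=1 w1=1 w2=0 w4=1 w5=0
t3.Δ0 w0=1 clk=1 w3=1 w1=1 w2=0 w4=1 w5=0
t3.Δ1 w0=1 clk=0 w3=1 w1=1 w2=0 w4=1 w5=0
t4.Δ0 w0=1 clk=0 w3=1 w1=1 w2=0 w4=1 w5=0
t4.Δ1 w0=1 clk=1 w3=1 w1=1 w2=0 w4=1 w5=0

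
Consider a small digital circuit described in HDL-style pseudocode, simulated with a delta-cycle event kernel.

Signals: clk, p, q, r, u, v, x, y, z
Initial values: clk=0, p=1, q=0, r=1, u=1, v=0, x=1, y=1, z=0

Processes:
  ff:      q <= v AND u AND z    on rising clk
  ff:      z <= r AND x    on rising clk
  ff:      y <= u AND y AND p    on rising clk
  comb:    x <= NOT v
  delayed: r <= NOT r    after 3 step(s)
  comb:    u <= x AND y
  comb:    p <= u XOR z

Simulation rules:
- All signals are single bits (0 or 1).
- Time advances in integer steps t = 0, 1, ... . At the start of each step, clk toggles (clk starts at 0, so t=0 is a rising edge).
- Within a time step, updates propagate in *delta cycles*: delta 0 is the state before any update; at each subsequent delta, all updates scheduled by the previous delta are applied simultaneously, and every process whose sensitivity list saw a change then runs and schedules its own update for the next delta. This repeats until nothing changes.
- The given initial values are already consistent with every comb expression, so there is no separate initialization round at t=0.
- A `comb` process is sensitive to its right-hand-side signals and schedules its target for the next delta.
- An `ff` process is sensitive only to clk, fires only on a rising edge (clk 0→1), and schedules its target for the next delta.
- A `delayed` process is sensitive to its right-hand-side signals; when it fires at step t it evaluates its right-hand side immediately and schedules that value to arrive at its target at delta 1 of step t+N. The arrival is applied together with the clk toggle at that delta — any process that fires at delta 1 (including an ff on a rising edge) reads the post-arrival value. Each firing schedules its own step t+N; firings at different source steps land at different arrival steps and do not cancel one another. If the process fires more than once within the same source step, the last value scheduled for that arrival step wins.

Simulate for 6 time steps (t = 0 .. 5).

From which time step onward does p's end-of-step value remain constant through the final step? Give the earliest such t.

t0.Δ0 clk=0 z=0 p=1 v=0 r=1 x=1 q=0 u=1 y=1
t0.Δ1 clk=1 z=0 p=1 v=0 r=1 x=1 q=0 u=1 y=1
t0.Δ2 clk=1 z=1 p=1 v=0 r=1 x=1 q=0 u=1 y=1
t0.Δ3 clk=1 z=1 p=0 v=0 r=1 x=1 q=0 u=1 y=1
t1.Δ0 clk=1 z=1 p=0 v=0 r=1 x=1 q=0 u=1 y=1
t1.Δ1 clk=0 z=1 p=0 v=0 r=1 x=1 q=0 u=1 y=1
t2.Δ0 clk=0 z=1 p=0 v=0 r=1 x=1 q=0 u=1 y=1
t2.Δ1 clk=1 z=1 p=0 v=0 r=1 x=1 q=0 u=1 y=1
t2.Δ2 clk=1 z=1 p=0 v=0 r=1 x=1 q=0 u=1 y=0
t2.Δ3 clk=1 z=1 p=0 v=0 r=1 x=1 q=0 u=0 y=0
t2.Δ4 clk=1 z=1 p=1 v=0 r=1 x=1 q=0 u=0 y=0
t3.Δ0 clk=1 z=1 p=1 v=0 r=1 x=1 q=0 u=0 y=0
t3.Δ1 clk=0 z=1 p=1 v=0 r=1 x=1 q=0 u=0 y=0
t4.Δ0 clk=0 z=1 p=1 v=0 r=1 x=1 q=0 u=0 y=0
t4.Δ1 clk=1 z=1 p=1 v=0 r=1 x=1 q=0 u=0 y=0
t5.Δ0 clk=1 z=1 p=1 v=0 r=1 x=1 q=0 u=0 y=0
t5.Δ1 clk=0 z=1 p=1 v=0 r=1 x=1 q=0 u=0 y=0

2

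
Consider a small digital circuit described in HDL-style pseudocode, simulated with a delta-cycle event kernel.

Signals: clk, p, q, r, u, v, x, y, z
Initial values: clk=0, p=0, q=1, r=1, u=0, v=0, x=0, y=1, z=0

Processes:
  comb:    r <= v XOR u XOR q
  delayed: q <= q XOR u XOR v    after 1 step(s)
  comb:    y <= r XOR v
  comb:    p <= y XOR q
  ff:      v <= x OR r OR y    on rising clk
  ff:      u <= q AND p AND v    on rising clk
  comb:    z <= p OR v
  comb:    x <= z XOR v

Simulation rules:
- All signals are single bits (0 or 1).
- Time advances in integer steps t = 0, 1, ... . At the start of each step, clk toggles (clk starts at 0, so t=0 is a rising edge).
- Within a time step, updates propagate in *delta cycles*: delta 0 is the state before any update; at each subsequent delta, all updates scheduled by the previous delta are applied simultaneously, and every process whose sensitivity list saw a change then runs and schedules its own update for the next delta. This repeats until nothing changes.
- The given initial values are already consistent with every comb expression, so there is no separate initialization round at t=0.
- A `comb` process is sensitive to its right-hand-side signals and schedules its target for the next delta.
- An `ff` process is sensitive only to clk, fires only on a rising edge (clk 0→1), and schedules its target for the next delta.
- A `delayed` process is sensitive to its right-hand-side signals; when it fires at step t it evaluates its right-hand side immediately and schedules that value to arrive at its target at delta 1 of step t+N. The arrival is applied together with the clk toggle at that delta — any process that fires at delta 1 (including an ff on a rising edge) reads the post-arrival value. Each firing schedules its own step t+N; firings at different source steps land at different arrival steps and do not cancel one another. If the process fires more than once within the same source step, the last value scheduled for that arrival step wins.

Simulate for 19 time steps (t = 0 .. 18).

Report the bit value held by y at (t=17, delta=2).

[bits: y,u,x,v,q,z,r,p,clk]
t=0: Δ0=100010100 Δ1=100010101 Δ2=100110101 Δ3=001111001 Δ4=100111011 Δ5=100111001 | 5Δ
t=1: Δ0=100111001 Δ1=100101000 Δ2=100101110 Δ3=000101110 Δ4=000101100 | 4Δ
t=2: Δ0=000101100 Δ1=000111101 Δ2=000111011 Δ3=100111011 Δ4=100111001 | 4Δ
t=3: Δ0=100111001 Δ1=100101000 Δ2=100101110 Δ3=000101110 Δ4=000101100 | 4Δ
t=4: Δ0=000101100 Δ1=000111101 Δ2=000111011 Δ3=100111011 Δ4=100111001 | 4Δ
t=5: Δ0=100111001 Δ1=100101000 Δ2=100101110 Δ3=000101110 Δ4=000101100 | 4Δ
t=6: Δ0=000101100 Δ1=000111101 Δ2=000111011 Δ3=100111011 Δ4=100111001 | 4Δ
t=7: Δ0=100111001 Δ1=100101000 Δ2=100101110 Δ3=000101110 Δ4=000101100 | 4Δ
t=8: Δ0=000101100 Δ1=000111101 Δ2=000111011 Δ3=100111011 Δ4=100111001 | 4Δ
t=9: Δ0=100111001 Δ1=100101000 Δ2=100101110 Δ3=000101110 Δ4=000101100 | 4Δ
t=10: Δ0=000101100 Δ1=000111101 Δ2=000111011 Δ3=100111011 Δ4=100111001 | 4Δ
t=11: Δ0=100111001 Δ1=100101000 Δ2=100101110 Δ3=000101110 Δ4=000101100 | 4Δ
t=12: Δ0=000101100 Δ1=000111101 Δ2=000111011 Δ3=100111011 Δ4=100111001 | 4Δ
t=13: Δ0=100111001 Δ1=100101000 Δ2=100101110 Δ3=000101110 Δ4=000101100 | 4Δ
t=14: Δ0=000101100 Δ1=000111101 Δ2=000111011 Δ3=100111011 Δ4=100111001 | 4Δ
t=15: Δ0=100111001 Δ1=100101000 Δ2=100101110 Δ3=000101110 Δ4=000101100 | 4Δ
t=16: Δ0=000101100 Δ1=000111101 Δ2=000111011 Δ3=100111011 Δ4=100111001 | 4Δ
t=17: Δ0=100111001 Δ1=100101000 Δ2=100101110 Δ3=000101110 Δ4=000101100 | 4Δ
t=18: Δ0=000101100 Δ1=000111101 Δ2=000111011 Δ3=100111011 Δ4=100111001 | 4Δ

1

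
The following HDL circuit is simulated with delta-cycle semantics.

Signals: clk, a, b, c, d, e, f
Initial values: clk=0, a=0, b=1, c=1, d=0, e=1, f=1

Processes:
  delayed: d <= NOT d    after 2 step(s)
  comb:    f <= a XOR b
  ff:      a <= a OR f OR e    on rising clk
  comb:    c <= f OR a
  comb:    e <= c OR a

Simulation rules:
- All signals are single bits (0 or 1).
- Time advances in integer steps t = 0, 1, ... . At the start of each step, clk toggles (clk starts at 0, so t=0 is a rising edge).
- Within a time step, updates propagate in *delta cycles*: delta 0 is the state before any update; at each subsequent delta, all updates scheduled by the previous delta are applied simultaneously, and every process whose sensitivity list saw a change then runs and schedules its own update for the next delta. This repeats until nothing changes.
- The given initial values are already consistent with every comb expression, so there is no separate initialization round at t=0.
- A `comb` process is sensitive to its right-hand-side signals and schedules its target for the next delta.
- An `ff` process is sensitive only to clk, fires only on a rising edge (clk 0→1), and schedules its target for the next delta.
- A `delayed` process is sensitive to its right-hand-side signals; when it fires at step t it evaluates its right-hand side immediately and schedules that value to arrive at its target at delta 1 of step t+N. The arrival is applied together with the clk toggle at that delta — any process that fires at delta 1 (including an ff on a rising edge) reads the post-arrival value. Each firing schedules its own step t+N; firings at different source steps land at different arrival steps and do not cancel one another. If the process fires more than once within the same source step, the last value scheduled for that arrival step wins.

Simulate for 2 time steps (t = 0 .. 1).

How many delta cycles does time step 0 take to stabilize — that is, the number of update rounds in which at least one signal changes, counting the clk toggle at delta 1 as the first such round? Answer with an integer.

3

t0.Δ0 b=1 e=1 f=1 d=0 a=0 c=1 clk=0
t0.Δ1 b=1 e=1 f=1 d=0 a=0 c=1 clk=1
t0.Δ2 b=1 e=1 f=1 d=0 a=1 c=1 clk=1
t0.Δ3 b=1 e=1 f=0 d=0 a=1 c=1 clk=1
t1.Δ0 b=1 e=1 f=0 d=0 a=1 c=1 clk=1
t1.Δ1 b=1 e=1 f=0 d=0 a=1 c=1 clk=0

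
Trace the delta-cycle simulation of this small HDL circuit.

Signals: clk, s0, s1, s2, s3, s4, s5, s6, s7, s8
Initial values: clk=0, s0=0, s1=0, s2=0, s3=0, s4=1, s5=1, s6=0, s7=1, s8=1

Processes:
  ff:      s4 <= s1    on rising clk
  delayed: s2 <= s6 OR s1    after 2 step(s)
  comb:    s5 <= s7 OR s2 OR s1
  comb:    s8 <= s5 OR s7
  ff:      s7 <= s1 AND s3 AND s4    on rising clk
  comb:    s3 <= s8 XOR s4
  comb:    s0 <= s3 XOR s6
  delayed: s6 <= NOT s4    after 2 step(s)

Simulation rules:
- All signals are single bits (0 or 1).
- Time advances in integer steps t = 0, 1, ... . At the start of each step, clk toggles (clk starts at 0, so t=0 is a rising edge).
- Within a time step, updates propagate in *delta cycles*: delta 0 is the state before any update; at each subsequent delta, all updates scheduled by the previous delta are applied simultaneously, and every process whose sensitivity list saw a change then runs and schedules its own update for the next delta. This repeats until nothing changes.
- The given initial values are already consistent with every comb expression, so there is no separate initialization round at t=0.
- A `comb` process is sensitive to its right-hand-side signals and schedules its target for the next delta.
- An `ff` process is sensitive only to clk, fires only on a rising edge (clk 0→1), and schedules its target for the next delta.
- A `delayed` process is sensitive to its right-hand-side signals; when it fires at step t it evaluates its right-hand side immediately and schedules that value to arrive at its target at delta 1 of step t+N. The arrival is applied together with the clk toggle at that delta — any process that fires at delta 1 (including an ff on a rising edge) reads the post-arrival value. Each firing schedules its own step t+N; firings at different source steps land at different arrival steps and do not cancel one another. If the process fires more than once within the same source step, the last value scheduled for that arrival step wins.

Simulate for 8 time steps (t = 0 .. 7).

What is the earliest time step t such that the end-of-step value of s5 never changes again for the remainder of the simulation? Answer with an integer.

4

t=0 Δ0: s0=0 s6=0 clk=0 s7=1 s1=0 s4=1 s2=0 s8=1 s5=1 s3=0
  Δ1: clk:0→1
  Δ2: s7:1→0, s4:1→0
  Δ3: s5:1→0, s3:0→1
  Δ4: s0:0→1, s8:1→0
  Δ5: s3:1→0
  Δ6: s0:1→0
  (6Δ to stable)
t=1 Δ0: s0=0 s6=0 clk=1 s7=0 s1=0 s4=0 s2=0 s8=0 s5=0 s3=0
  Δ1: clk:1→0
  (1Δ to stable)
t=2 Δ0: s0=0 s6=0 clk=0 s7=0 s1=0 s4=0 s2=0 s8=0 s5=0 s3=0
  Δ1: s6:0→1, clk:0→1
  Δ2: s0:0→1
  (2Δ to stable)
t=3 Δ0: s0=1 s6=1 clk=1 s7=0 s1=0 s4=0 s2=0 s8=0 s5=0 s3=0
  Δ1: clk:1→0
  (1Δ to stable)
t=4 Δ0: s0=1 s6=1 clk=0 s7=0 s1=0 s4=0 s2=0 s8=0 s5=0 s3=0
  Δ1: clk:0→1, s2:0→1
  Δ2: s5:0→1
  Δ3: s8:0→1
  Δ4: s3:0→1
  Δ5: s0:1→0
  (5Δ to stable)
t=5 Δ0: s0=0 s6=1 clk=1 s7=0 s1=0 s4=0 s2=1 s8=1 s5=1 s3=1
  Δ1: clk:1→0
  (1Δ to stable)
t=6 Δ0: s0=0 s6=1 clk=0 s7=0 s1=0 s4=0 s2=1 s8=1 s5=1 s3=1
  Δ1: clk:0→1
  (1Δ to stable)
t=7 Δ0: s0=0 s6=1 clk=1 s7=0 s1=0 s4=0 s2=1 s8=1 s5=1 s3=1
  Δ1: clk:1→0
  (1Δ to stable)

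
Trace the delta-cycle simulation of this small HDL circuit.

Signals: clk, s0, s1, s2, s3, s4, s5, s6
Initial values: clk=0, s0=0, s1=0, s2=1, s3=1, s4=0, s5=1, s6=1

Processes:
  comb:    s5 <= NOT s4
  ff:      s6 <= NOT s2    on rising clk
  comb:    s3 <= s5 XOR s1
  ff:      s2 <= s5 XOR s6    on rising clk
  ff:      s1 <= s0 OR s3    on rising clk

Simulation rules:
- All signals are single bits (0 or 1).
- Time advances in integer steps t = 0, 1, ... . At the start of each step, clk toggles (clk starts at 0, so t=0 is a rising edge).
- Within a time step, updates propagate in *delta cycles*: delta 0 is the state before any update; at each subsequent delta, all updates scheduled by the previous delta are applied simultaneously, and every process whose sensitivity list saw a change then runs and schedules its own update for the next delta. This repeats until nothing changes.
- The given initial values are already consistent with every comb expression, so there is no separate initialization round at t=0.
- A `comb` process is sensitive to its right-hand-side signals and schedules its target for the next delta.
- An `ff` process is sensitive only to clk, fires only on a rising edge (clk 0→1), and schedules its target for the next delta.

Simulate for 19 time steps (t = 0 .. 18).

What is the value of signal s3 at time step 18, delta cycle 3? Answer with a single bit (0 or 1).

1

t=0 Δ0: s0=0 s3=1 s5=1 clk=0 s6=1 s2=1 s4=0 s1=0
  Δ1: clk:0→1
  Δ2: s6:1→0, s2:1→0, s1:0→1
  Δ3: s3:1→0
  (3Δ to stable)
t=1 Δ0: s0=0 s3=0 s5=1 clk=1 s6=0 s2=0 s4=0 s1=1
  Δ1: clk:1→0
  (1Δ to stable)
t=2 Δ0: s0=0 s3=0 s5=1 clk=0 s6=0 s2=0 s4=0 s1=1
  Δ1: clk:0→1
  Δ2: s6:0→1, s2:0→1, s1:1→0
  Δ3: s3:0→1
  (3Δ to stable)
t=3 Δ0: s0=0 s3=1 s5=1 clk=1 s6=1 s2=1 s4=0 s1=0
  Δ1: clk:1→0
  (1Δ to stable)
t=4 Δ0: s0=0 s3=1 s5=1 clk=0 s6=1 s2=1 s4=0 s1=0
  Δ1: clk:0→1
  Δ2: s6:1→0, s2:1→0, s1:0→1
  Δ3: s3:1→0
  (3Δ to stable)
t=5 Δ0: s0=0 s3=0 s5=1 clk=1 s6=0 s2=0 s4=0 s1=1
  Δ1: clk:1→0
  (1Δ to stable)
t=6 Δ0: s0=0 s3=0 s5=1 clk=0 s6=0 s2=0 s4=0 s1=1
  Δ1: clk:0→1
  Δ2: s6:0→1, s2:0→1, s1:1→0
  Δ3: s3:0→1
  (3Δ to stable)
t=7 Δ0: s0=0 s3=1 s5=1 clk=1 s6=1 s2=1 s4=0 s1=0
  Δ1: clk:1→0
  (1Δ to stable)
t=8 Δ0: s0=0 s3=1 s5=1 clk=0 s6=1 s2=1 s4=0 s1=0
  Δ1: clk:0→1
  Δ2: s6:1→0, s2:1→0, s1:0→1
  Δ3: s3:1→0
  (3Δ to stable)
t=9 Δ0: s0=0 s3=0 s5=1 clk=1 s6=0 s2=0 s4=0 s1=1
  Δ1: clk:1→0
  (1Δ to stable)
t=10 Δ0: s0=0 s3=0 s5=1 clk=0 s6=0 s2=0 s4=0 s1=1
  Δ1: clk:0→1
  Δ2: s6:0→1, s2:0→1, s1:1→0
  Δ3: s3:0→1
  (3Δ to stable)
t=11 Δ0: s0=0 s3=1 s5=1 clk=1 s6=1 s2=1 s4=0 s1=0
  Δ1: clk:1→0
  (1Δ to stable)
t=12 Δ0: s0=0 s3=1 s5=1 clk=0 s6=1 s2=1 s4=0 s1=0
  Δ1: clk:0→1
  Δ2: s6:1→0, s2:1→0, s1:0→1
  Δ3: s3:1→0
  (3Δ to stable)
t=13 Δ0: s0=0 s3=0 s5=1 clk=1 s6=0 s2=0 s4=0 s1=1
  Δ1: clk:1→0
  (1Δ to stable)
t=14 Δ0: s0=0 s3=0 s5=1 clk=0 s6=0 s2=0 s4=0 s1=1
  Δ1: clk:0→1
  Δ2: s6:0→1, s2:0→1, s1:1→0
  Δ3: s3:0→1
  (3Δ to stable)
t=15 Δ0: s0=0 s3=1 s5=1 clk=1 s6=1 s2=1 s4=0 s1=0
  Δ1: clk:1→0
  (1Δ to stable)
t=16 Δ0: s0=0 s3=1 s5=1 clk=0 s6=1 s2=1 s4=0 s1=0
  Δ1: clk:0→1
  Δ2: s6:1→0, s2:1→0, s1:0→1
  Δ3: s3:1→0
  (3Δ to stable)
t=17 Δ0: s0=0 s3=0 s5=1 clk=1 s6=0 s2=0 s4=0 s1=1
  Δ1: clk:1→0
  (1Δ to stable)
t=18 Δ0: s0=0 s3=0 s5=1 clk=0 s6=0 s2=0 s4=0 s1=1
  Δ1: clk:0→1
  Δ2: s6:0→1, s2:0→1, s1:1→0
  Δ3: s3:0→1
  (3Δ to stable)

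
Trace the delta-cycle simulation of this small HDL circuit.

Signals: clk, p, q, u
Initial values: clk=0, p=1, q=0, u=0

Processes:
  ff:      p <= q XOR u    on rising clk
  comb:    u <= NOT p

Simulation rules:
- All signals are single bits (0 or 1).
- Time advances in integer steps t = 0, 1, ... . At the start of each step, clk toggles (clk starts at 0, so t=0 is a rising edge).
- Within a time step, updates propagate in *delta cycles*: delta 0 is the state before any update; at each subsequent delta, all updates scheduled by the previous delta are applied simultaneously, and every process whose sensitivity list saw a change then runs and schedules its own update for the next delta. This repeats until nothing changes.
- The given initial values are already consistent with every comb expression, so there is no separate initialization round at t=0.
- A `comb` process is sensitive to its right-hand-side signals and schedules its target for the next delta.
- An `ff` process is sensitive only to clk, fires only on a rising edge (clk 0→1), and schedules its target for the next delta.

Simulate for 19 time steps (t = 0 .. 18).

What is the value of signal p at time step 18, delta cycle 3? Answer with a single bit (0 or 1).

t=0 Δ0: p=1 q=0 clk=0 u=0
  Δ1: clk:0→1
  Δ2: p:1→0
  Δ3: u:0→1
  (3Δ to stable)
t=1 Δ0: p=0 q=0 clk=1 u=1
  Δ1: clk:1→0
  (1Δ to stable)
t=2 Δ0: p=0 q=0 clk=0 u=1
  Δ1: clk:0→1
  Δ2: p:0→1
  Δ3: u:1→0
  (3Δ to stable)
t=3 Δ0: p=1 q=0 clk=1 u=0
  Δ1: clk:1→0
  (1Δ to stable)
t=4 Δ0: p=1 q=0 clk=0 u=0
  Δ1: clk:0→1
  Δ2: p:1→0
  Δ3: u:0→1
  (3Δ to stable)
t=5 Δ0: p=0 q=0 clk=1 u=1
  Δ1: clk:1→0
  (1Δ to stable)
t=6 Δ0: p=0 q=0 clk=0 u=1
  Δ1: clk:0→1
  Δ2: p:0→1
  Δ3: u:1→0
  (3Δ to stable)
t=7 Δ0: p=1 q=0 clk=1 u=0
  Δ1: clk:1→0
  (1Δ to stable)
t=8 Δ0: p=1 q=0 clk=0 u=0
  Δ1: clk:0→1
  Δ2: p:1→0
  Δ3: u:0→1
  (3Δ to stable)
t=9 Δ0: p=0 q=0 clk=1 u=1
  Δ1: clk:1→0
  (1Δ to stable)
t=10 Δ0: p=0 q=0 clk=0 u=1
  Δ1: clk:0→1
  Δ2: p:0→1
  Δ3: u:1→0
  (3Δ to stable)
t=11 Δ0: p=1 q=0 clk=1 u=0
  Δ1: clk:1→0
  (1Δ to stable)
t=12 Δ0: p=1 q=0 clk=0 u=0
  Δ1: clk:0→1
  Δ2: p:1→0
  Δ3: u:0→1
  (3Δ to stable)
t=13 Δ0: p=0 q=0 clk=1 u=1
  Δ1: clk:1→0
  (1Δ to stable)
t=14 Δ0: p=0 q=0 clk=0 u=1
  Δ1: clk:0→1
  Δ2: p:0→1
  Δ3: u:1→0
  (3Δ to stable)
t=15 Δ0: p=1 q=0 clk=1 u=0
  Δ1: clk:1→0
  (1Δ to stable)
t=16 Δ0: p=1 q=0 clk=0 u=0
  Δ1: clk:0→1
  Δ2: p:1→0
  Δ3: u:0→1
  (3Δ to stable)
t=17 Δ0: p=0 q=0 clk=1 u=1
  Δ1: clk:1→0
  (1Δ to stable)
t=18 Δ0: p=0 q=0 clk=0 u=1
  Δ1: clk:0→1
  Δ2: p:0→1
  Δ3: u:1→0
  (3Δ to stable)

1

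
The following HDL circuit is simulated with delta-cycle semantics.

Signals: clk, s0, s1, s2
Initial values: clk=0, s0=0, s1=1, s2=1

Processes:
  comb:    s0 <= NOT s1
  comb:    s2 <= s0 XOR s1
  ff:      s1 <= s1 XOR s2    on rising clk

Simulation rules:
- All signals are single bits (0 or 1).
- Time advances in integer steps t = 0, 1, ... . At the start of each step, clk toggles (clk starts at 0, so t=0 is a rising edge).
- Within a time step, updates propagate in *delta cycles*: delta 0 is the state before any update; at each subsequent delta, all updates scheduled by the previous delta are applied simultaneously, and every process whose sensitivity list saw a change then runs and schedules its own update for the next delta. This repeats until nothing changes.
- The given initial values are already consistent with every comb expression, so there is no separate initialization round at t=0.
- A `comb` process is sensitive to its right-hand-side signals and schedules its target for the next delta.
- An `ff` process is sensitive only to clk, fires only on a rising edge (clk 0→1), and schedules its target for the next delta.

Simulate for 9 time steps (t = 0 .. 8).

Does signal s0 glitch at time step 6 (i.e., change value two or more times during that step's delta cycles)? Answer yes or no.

t0.Δ0 s2=1 s1=1 s0=0 clk=0
t0.Δ1 s2=1 s1=1 s0=0 clk=1
t0.Δ2 s2=1 s1=0 s0=0 clk=1
t0.Δ3 s2=0 s1=0 s0=1 clk=1
t0.Δ4 s2=1 s1=0 s0=1 clk=1
t1.Δ0 s2=1 s1=0 s0=1 clk=1
t1.Δ1 s2=1 s1=0 s0=1 clk=0
t2.Δ0 s2=1 s1=0 s0=1 clk=0
t2.Δ1 s2=1 s1=0 s0=1 clk=1
t2.Δ2 s2=1 s1=1 s0=1 clk=1
t2.Δ3 s2=0 s1=1 s0=0 clk=1
t2.Δ4 s2=1 s1=1 s0=0 clk=1
t3.Δ0 s2=1 s1=1 s0=0 clk=1
t3.Δ1 s2=1 s1=1 s0=0 clk=0
t4.Δ0 s2=1 s1=1 s0=0 clk=0
t4.Δ1 s2=1 s1=1 s0=0 clk=1
t4.Δ2 s2=1 s1=0 s0=0 clk=1
t4.Δ3 s2=0 s1=0 s0=1 clk=1
t4.Δ4 s2=1 s1=0 s0=1 clk=1
t5.Δ0 s2=1 s1=0 s0=1 clk=1
t5.Δ1 s2=1 s1=0 s0=1 clk=0
t6.Δ0 s2=1 s1=0 s0=1 clk=0
t6.Δ1 s2=1 s1=0 s0=1 clk=1
t6.Δ2 s2=1 s1=1 s0=1 clk=1
t6.Δ3 s2=0 s1=1 s0=0 clk=1
t6.Δ4 s2=1 s1=1 s0=0 clk=1
t7.Δ0 s2=1 s1=1 s0=0 clk=1
t7.Δ1 s2=1 s1=1 s0=0 clk=0
t8.Δ0 s2=1 s1=1 s0=0 clk=0
t8.Δ1 s2=1 s1=1 s0=0 clk=1
t8.Δ2 s2=1 s1=0 s0=0 clk=1
t8.Δ3 s2=0 s1=0 s0=1 clk=1
t8.Δ4 s2=1 s1=0 s0=1 clk=1

no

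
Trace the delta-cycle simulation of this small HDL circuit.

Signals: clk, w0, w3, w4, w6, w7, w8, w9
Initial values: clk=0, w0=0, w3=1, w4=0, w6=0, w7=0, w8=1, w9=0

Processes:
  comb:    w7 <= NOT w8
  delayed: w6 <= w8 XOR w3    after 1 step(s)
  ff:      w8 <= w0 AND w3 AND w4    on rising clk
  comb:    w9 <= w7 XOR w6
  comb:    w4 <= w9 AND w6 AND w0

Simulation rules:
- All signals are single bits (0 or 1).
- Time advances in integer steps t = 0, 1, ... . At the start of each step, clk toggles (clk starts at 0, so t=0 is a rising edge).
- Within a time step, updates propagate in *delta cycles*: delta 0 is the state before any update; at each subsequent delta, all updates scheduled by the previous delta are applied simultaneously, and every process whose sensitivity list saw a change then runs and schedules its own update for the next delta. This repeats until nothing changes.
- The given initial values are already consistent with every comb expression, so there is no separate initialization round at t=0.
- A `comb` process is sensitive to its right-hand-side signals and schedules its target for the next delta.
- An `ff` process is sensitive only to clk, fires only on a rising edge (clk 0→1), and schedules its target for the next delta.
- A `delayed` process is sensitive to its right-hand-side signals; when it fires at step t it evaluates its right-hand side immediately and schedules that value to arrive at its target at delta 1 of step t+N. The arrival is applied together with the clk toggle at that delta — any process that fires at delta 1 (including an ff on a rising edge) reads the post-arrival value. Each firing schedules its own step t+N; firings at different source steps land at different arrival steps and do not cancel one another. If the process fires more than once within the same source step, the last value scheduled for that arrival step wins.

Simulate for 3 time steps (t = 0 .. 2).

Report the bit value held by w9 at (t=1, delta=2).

0

t=0 Δ0: w4=0 w7=0 w0=0 w8=1 w9=0 w6=0 w3=1 clk=0
  Δ1: clk:0→1
  Δ2: w8:1→0
  Δ3: w7:0→1
  Δ4: w9:0→1
  (4Δ to stable)
t=1 Δ0: w4=0 w7=1 w0=0 w8=0 w9=1 w6=0 w3=1 clk=1
  Δ1: w6:0→1, clk:1→0
  Δ2: w9:1→0
  (2Δ to stable)
t=2 Δ0: w4=0 w7=1 w0=0 w8=0 w9=0 w6=1 w3=1 clk=0
  Δ1: clk:0→1
  (1Δ to stable)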